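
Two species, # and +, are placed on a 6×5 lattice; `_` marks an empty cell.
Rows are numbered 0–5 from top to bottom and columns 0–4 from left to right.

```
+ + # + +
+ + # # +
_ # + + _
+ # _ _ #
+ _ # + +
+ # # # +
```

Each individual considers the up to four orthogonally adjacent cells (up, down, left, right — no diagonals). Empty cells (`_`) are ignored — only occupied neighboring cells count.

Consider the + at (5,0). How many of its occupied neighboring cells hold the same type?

Occupied neighbors of (5,0): (4,0)=+, (5,1)=#.
Same type (+): 1 of 2.

1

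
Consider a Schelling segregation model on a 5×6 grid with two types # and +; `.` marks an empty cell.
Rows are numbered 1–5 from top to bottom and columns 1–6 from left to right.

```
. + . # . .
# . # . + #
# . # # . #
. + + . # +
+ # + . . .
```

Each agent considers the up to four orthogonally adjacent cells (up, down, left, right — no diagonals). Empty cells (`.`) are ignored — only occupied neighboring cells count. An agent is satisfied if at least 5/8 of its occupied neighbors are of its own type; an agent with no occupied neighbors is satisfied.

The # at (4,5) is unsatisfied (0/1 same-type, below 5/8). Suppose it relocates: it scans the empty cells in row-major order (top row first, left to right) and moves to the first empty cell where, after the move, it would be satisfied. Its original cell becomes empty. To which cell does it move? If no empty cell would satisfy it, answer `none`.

(1,3)

Vacating (4,5). Empty cells in order:
  (1,1): 1/2 same-type → still unsatisfied.
  (1,3): 2/3 same-type → satisfied — stop here.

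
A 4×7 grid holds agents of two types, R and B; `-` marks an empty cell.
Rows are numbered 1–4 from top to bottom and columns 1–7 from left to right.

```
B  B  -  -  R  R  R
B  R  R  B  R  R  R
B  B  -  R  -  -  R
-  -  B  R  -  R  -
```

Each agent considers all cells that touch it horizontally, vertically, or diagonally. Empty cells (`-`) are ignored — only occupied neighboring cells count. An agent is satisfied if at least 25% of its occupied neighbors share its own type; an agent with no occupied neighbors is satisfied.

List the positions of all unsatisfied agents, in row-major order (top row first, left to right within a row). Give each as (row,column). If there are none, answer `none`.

(2,2), (2,4)

(1,1)B 2/3 ok
(1,2)B 2/4 ok
(1,5)R 3/4 ok
(1,6)R 5/5 ok
(1,7)R 3/3 ok
(2,1)B 4/5 ok
(2,2)R 1/6 unhappy
(2,3)R 2/5 ok
(2,4)B 0/4 unhappy
(2,5)R 4/5 ok
(2,6)R 6/6 ok
(2,7)R 4/4 ok
(3,1)B 2/3 ok
(3,2)B 3/5 ok
(3,4)R 3/5 ok
(3,7)R 3/3 ok
(4,3)B 1/3 ok
(4,4)R 1/2 ok
(4,6)R 1/1 ok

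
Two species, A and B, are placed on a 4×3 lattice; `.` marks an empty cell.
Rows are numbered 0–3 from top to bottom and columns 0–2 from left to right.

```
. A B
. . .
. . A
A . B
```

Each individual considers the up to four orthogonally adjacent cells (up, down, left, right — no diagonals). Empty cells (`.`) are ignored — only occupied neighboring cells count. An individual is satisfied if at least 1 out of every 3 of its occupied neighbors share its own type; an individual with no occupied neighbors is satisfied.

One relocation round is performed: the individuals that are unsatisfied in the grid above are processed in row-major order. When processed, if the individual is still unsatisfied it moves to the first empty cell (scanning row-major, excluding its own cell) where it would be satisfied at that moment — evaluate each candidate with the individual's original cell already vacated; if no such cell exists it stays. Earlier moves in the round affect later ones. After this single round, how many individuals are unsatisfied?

Initially unsatisfied (in order): (0,1), (0,2), (2,2), (3,2).
  (0,1) → (0,0).
  (0,2): now satisfied by earlier moves; stays.
  (2,2) → (0,1).
  (3,2): now satisfied by earlier moves; stays.
Resulting grid:
A A B
. . .
. . .
A . B
Unsatisfied now: (0,2).

1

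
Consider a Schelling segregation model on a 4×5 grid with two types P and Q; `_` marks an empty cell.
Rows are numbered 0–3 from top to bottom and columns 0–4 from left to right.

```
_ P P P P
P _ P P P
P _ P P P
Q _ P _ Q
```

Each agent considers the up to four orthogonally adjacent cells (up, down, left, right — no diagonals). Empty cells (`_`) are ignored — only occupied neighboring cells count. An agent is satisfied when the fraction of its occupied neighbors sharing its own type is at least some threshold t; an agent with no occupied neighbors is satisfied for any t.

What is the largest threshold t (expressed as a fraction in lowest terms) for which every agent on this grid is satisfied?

(0,1)P 1/1
(0,2)P 3/3
(0,3)P 3/3
(0,4)P 2/2
(1,0)P 1/1
(1,2)P 3/3
(1,3)P 4/4
(1,4)P 3/3
(2,0)P 1/2
(2,2)P 3/3
(2,3)P 3/3
(2,4)P 2/3
(3,0)Q 0/1
(3,2)P 1/1
(3,4)Q 0/1
The smallest same-type fraction is 0/1 at (3,0), which reduces to 0/1. Any threshold above that leaves this agent unsatisfied.

0/1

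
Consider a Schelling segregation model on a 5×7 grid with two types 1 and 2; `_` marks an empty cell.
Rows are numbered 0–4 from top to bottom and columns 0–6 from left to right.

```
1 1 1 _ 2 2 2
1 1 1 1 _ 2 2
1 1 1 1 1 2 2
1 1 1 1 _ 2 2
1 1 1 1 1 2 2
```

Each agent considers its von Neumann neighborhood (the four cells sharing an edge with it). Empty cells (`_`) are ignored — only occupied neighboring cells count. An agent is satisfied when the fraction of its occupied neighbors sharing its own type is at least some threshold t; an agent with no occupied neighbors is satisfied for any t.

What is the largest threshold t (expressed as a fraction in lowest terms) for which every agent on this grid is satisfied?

1/2

Row 0: (0,0)1 2/2 · (0,1)1 3/3 · (0,2)1 2/2 · (0,4)2 1/1 · (0,5)2 3/3 · (0,6)2 2/2
Row 1: (1,0)1 3/3 · (1,1)1 4/4 · (1,2)1 4/4 · (1,3)1 2/2 · (1,5)2 3/3 · (1,6)2 3/3
Row 2: (2,0)1 3/3 · (2,1)1 4/4 · (2,2)1 4/4 · (2,3)1 4/4 · (2,4)1 1/2 · (2,5)2 3/4 · (2,6)2 3/3
Row 3: (3,0)1 3/3 · (3,1)1 4/4 · (3,2)1 4/4 · (3,3)1 3/3 · (3,5)2 3/3 · (3,6)2 3/3
Row 4: (4,0)1 2/2 · (4,1)1 3/3 · (4,2)1 3/3 · (4,3)1 3/3 · (4,4)1 1/2 · (4,5)2 2/3 · (4,6)2 2/2
The smallest same-type fraction is 1/2 at (2,4), which reduces to 1/2. Any threshold above that leaves this agent unsatisfied.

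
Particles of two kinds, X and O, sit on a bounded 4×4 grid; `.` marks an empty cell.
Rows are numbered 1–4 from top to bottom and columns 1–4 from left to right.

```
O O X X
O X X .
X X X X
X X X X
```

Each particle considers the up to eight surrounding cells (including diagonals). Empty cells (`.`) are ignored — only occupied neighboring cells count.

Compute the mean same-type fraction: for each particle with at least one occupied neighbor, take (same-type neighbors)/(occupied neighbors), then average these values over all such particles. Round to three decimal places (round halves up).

0.825

(1,1)O 2/3
(1,2)O 2/5
(1,3)X 3/4
(1,4)X 2/2
(2,1)O 2/5
(2,2)X 5/8
(2,3)X 6/7
(3,1)X 4/5
(3,2)X 7/8
(3,3)X 7/7
(3,4)X 4/4
(4,1)X 3/3
(4,2)X 5/5
(4,3)X 5/5
(4,4)X 3/3
Sum over 15 particles: 2/3 + 2/5 + 3/4 + 2/2 + 2/5 + 5/8 + 6/7 + 4/5 + 7/8 + 7/7 + 4/4 + 3/3 + 5/5 + 5/5 + 3/3 = 5197/420; mean = 5197/420 ÷ 15 = 5197/6300 = 0.824920… → 0.825.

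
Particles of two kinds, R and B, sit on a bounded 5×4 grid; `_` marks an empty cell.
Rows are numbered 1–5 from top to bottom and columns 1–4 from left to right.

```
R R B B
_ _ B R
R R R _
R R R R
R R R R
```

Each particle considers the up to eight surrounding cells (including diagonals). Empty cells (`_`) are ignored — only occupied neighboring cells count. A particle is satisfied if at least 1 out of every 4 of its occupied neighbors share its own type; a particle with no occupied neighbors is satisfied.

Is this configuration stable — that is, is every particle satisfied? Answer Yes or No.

Yes

(1,1)R 1/1 ok
(1,2)R 1/3 ok
(1,3)B 2/4 ok
(1,4)B 2/3 ok
(2,3)B 2/6 ok
(2,4)R 1/4 ok
(3,1)R 3/3 ok
(3,2)R 5/6 ok
(3,3)R 5/6 ok
(4,1)R 5/5 ok
(4,2)R 8/8 ok
(4,3)R 7/7 ok
(4,4)R 4/4 ok
(5,1)R 3/3 ok
(5,2)R 5/5 ok
(5,3)R 5/5 ok
(5,4)R 3/3 ok
All meet the threshold, so the configuration is stable.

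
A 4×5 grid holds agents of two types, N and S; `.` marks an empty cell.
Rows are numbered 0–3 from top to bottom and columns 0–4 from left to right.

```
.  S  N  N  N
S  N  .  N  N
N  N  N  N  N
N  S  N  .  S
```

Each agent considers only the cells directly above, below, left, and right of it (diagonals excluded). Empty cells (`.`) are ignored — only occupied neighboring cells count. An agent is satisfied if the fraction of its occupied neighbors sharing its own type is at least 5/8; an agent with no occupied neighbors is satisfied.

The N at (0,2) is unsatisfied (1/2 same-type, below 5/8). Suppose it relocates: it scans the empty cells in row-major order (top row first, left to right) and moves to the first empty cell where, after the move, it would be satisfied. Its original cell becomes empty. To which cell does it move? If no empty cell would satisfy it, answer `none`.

(1,2)

Vacating (0,2). Empty cells in order:
  (0,0): 0/2 same-type → still unsatisfied.
  (1,2): 3/3 same-type → satisfied — stop here.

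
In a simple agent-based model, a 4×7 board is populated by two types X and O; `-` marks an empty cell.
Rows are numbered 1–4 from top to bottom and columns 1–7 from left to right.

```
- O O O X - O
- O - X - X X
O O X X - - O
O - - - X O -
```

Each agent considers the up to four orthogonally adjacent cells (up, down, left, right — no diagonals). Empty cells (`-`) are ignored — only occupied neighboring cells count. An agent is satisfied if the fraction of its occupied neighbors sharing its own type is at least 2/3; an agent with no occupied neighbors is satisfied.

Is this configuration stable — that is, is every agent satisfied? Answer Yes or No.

Row 1: (1,2)O 2/2 ok · (1,3)O 2/2 ok · (1,4)O 1/3 unhappy · (1,5)X 0/1 unhappy · (1,7)O 0/1 unhappy
Row 2: (2,2)O 2/2 ok · (2,4)X 1/2 unhappy · (2,6)X 1/1 ok · (2,7)X 1/3 unhappy
Row 3: (3,1)O 2/2 ok · (3,2)O 2/3 ok · (3,3)X 1/2 unhappy · (3,4)X 2/2 ok · (3,7)O 0/1 unhappy
Row 4: (4,1)O 1/1 ok · (4,5)X 0/1 unhappy · (4,6)O 0/1 unhappy
For instance (1,4) has only 1/3 same-type neighbors, below 2/3.

No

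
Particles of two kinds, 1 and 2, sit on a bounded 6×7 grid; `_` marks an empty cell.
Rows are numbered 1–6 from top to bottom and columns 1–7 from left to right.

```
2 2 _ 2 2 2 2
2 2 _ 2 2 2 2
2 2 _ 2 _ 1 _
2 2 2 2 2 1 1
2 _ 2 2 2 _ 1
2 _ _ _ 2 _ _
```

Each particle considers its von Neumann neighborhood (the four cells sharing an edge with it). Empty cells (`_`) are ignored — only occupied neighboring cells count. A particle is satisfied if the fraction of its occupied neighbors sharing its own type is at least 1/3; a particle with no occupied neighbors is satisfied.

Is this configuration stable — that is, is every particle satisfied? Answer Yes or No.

Yes

Row 1: (1,1)2 2/2 ok · (1,2)2 2/2 ok · (1,4)2 2/2 ok · (1,5)2 3/3 ok · (1,6)2 3/3 ok · (1,7)2 2/2 ok
Row 2: (2,1)2 3/3 ok · (2,2)2 3/3 ok · (2,4)2 3/3 ok · (2,5)2 3/3 ok · (2,6)2 3/4 ok · (2,7)2 2/2 ok
Row 3: (3,1)2 3/3 ok · (3,2)2 3/3 ok · (3,4)2 2/2 ok · (3,6)1 1/2 ok
Row 4: (4,1)2 3/3 ok · (4,2)2 3/3 ok · (4,3)2 3/3 ok · (4,4)2 4/4 ok · (4,5)2 2/3 ok · (4,6)1 2/3 ok · (4,7)1 2/2 ok
Row 5: (5,1)2 2/2 ok · (5,3)2 2/2 ok · (5,4)2 3/3 ok · (5,5)2 3/3 ok · (5,7)1 1/1 ok
Row 6: (6,1)2 1/1 ok · (6,5)2 1/1 ok
All meet the threshold, so the configuration is stable.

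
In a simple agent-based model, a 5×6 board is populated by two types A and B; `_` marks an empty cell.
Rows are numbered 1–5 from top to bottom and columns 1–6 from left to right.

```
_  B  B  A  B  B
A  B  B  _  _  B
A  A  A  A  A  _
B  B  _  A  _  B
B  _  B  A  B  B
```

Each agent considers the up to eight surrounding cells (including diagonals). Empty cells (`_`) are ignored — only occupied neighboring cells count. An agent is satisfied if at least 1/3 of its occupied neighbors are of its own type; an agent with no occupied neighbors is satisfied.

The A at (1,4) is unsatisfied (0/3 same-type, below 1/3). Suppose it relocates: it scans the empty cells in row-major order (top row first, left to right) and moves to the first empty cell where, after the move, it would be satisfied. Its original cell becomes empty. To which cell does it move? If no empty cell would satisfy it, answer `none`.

(1,1)

Vacating (1,4). Empty cells in order:
  (1,1): 1/3 same-type → satisfied — stop here.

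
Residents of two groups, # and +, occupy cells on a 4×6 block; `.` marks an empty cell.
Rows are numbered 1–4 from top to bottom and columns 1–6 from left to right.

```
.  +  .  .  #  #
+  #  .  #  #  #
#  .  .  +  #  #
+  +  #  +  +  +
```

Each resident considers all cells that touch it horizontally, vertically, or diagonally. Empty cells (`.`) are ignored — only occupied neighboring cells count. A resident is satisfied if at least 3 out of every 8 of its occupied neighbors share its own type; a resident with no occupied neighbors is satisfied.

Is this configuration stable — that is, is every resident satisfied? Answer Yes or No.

No

Row 1: (1,2)+ 1/2 ok · (1,5)# 4/4 ok · (1,6)# 3/3 ok
Row 2: (2,1)+ 1/3 unhappy · (2,2)# 1/3 unhappy · (2,4)# 3/4 ok · (2,5)# 6/7 ok · (2,6)# 5/5 ok
Row 3: (3,1)# 1/4 unhappy · (3,4)+ 2/6 unhappy · (3,5)# 4/8 ok · (3,6)# 3/5 ok
Row 4: (4,1)+ 1/2 ok · (4,2)+ 1/3 unhappy · (4,3)# 0/3 unhappy · (4,4)+ 2/4 ok · (4,5)+ 3/5 ok · (4,6)+ 1/3 unhappy
For instance (2,1) has only 1/3 same-type neighbors, below 3/8.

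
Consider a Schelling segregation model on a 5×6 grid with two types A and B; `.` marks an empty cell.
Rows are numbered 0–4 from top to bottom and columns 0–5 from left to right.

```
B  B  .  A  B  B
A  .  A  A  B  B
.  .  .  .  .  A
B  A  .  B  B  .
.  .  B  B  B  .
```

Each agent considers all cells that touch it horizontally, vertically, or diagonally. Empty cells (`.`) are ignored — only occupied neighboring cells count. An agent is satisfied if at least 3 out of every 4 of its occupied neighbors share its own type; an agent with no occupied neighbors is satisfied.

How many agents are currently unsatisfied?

Row 0: (0,0)B 1/2 ✗ · (0,1)B 1/3 ✗ · (0,3)A 2/4 ✗ · (0,4)B 3/5 ✗ · (0,5)B 3/3 ✓
Row 1: (1,0)A 0/2 ✗ · (1,2)A 2/3 ✗ · (1,3)A 2/4 ✗ · (1,4)B 3/6 ✗ · (1,5)B 3/4 ✓
Row 2: (2,5)A 0/3 ✗
Row 3: (3,0)B 0/1 ✗ · (3,1)A 0/2 ✗ · (3,3)B 4/4 ✓ · (3,4)B 3/4 ✓
Row 4: (4,2)B 2/3 ✗ · (4,3)B 4/4 ✓ · (4,4)B 3/3 ✓
Unsatisfied: (0,0), (0,1), (0,3), (0,4), (1,0), (1,2), (1,3), (1,4), (2,5), (3,0), (3,1), (4,2) — 12 in total.

12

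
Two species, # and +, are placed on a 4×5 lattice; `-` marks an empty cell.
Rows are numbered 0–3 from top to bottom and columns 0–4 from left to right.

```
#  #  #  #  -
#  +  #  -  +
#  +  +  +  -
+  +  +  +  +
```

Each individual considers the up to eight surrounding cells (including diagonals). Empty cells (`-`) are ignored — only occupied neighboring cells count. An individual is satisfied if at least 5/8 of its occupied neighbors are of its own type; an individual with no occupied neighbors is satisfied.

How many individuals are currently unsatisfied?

5

(0,0)# 2/3 satisfied
(0,1)# 4/5 satisfied
(0,2)# 3/4 satisfied
(0,3)# 2/3 satisfied
(1,0)# 3/5 not
(1,1)+ 2/8 not
(1,2)# 3/7 not
(1,4)+ 1/2 not
(2,0)# 1/5 not
(2,1)+ 5/8 satisfied
(2,2)+ 6/7 satisfied
(2,3)+ 5/6 satisfied
(3,0)+ 2/3 satisfied
(3,1)+ 4/5 satisfied
(3,2)+ 5/5 satisfied
(3,3)+ 4/4 satisfied
(3,4)+ 2/2 satisfied
Unsatisfied: (1,0), (1,1), (1,2), (1,4), (2,0) — 5 in total.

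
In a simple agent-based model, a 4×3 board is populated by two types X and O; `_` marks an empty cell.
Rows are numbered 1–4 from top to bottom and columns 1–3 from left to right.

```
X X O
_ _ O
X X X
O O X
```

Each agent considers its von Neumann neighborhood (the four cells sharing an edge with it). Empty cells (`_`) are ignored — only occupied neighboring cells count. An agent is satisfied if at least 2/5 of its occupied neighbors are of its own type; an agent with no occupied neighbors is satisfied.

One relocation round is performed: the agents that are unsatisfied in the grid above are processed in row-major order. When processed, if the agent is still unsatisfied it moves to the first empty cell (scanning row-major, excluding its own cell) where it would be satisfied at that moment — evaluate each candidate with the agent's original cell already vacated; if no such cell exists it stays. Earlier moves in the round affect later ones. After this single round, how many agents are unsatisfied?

1

Initially unsatisfied (in order): (4,2).
  (4,2): no empty cell satisfies it; stays.
Resulting grid:
X X O
_ _ O
X X X
O O X
Unsatisfied now: (4,2).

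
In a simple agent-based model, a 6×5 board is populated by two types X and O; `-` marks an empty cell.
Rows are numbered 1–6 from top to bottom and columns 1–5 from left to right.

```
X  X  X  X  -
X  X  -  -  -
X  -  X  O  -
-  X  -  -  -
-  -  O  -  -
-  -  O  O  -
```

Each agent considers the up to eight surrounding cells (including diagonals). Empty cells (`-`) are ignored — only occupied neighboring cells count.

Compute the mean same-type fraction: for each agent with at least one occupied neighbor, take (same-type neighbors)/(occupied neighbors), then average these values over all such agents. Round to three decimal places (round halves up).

Row 1: (1,1)X 3/3 · (1,2)X 4/4 · (1,3)X 3/3 · (1,4)X 1/1
Row 2: (2,1)X 4/4 · (2,2)X 6/6
Row 3: (3,1)X 3/3 · (3,3)X 2/3 · (3,4)O 0/1
Row 4: (4,2)X 2/3
Row 5: (5,3)O 2/3
Row 6: (6,3)O 2/2 · (6,4)O 2/2
Sum over 13 agents: 3/3 + 4/4 + 3/3 + 1/1 + 4/4 + 6/6 + 3/3 + 2/3 + 0/1 + 2/3 + 2/3 + 2/2 + 2/2 = 11; mean = 11 ÷ 13 = 11/13 = 0.846153… → 0.846.

0.846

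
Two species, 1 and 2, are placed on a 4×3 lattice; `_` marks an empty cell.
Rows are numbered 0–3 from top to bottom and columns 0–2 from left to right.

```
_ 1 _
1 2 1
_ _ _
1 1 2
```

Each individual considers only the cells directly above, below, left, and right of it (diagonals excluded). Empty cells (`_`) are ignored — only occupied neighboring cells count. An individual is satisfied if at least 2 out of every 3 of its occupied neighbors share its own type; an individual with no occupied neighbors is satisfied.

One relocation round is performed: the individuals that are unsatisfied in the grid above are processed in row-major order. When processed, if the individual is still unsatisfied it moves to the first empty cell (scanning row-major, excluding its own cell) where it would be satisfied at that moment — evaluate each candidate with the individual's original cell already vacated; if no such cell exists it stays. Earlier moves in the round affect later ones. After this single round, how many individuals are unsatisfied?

1

Initially unsatisfied (in order): (0,1), (1,0), (1,1), (1,2), (3,1), (3,2).
  (0,1) → (0,0).
  (1,0) → (0,2).
  (1,1): no empty cell satisfies it; stays.
  (1,2) → (0,1).
  (3,1) → (2,0).
  (3,2): now satisfied by earlier moves; stays.
Resulting grid:
1 1 1
_ 2 _
1 _ _
1 _ 2
Unsatisfied now: (1,1).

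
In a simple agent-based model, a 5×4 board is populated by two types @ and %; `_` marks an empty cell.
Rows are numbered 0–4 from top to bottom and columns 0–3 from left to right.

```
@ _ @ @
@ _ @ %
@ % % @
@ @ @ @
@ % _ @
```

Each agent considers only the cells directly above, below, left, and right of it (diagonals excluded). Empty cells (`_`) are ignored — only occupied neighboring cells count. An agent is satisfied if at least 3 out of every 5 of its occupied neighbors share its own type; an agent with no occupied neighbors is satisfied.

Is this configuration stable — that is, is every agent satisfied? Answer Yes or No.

(0,0)@ 1/1 ok
(0,2)@ 2/2 ok
(0,3)@ 1/2 unhappy
(1,0)@ 2/2 ok
(1,2)@ 1/3 unhappy
(1,3)% 0/3 unhappy
(2,0)@ 2/3 ok
(2,1)% 1/3 unhappy
(2,2)% 1/4 unhappy
(2,3)@ 1/3 unhappy
(3,0)@ 3/3 ok
(3,1)@ 2/4 unhappy
(3,2)@ 2/3 ok
(3,3)@ 3/3 ok
(4,0)@ 1/2 unhappy
(4,1)% 0/2 unhappy
(4,3)@ 1/1 ok
For instance (0,3) has only 1/2 same-type neighbors, below 3/5.

No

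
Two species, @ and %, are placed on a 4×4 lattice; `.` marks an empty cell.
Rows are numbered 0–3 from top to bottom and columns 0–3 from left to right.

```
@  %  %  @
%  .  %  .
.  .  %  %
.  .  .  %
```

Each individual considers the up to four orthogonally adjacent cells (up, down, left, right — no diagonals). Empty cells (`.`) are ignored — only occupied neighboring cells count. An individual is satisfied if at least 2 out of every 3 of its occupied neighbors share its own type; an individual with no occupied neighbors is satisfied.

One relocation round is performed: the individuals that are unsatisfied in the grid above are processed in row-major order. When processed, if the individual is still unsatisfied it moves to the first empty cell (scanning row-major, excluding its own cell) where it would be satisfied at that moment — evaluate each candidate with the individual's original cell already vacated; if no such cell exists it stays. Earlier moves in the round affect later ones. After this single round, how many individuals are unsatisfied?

0

Initially unsatisfied (in order): (0,0), (0,1), (0,3), (1,0).
  (0,0) → (3,0).
  (0,1): now satisfied by earlier moves; stays.
  (0,3) → (3,1).
  (1,0): now satisfied by earlier moves; stays.
Resulting grid:
. % % .
% . % .
. . % %
@ @ . %
All satisfied now.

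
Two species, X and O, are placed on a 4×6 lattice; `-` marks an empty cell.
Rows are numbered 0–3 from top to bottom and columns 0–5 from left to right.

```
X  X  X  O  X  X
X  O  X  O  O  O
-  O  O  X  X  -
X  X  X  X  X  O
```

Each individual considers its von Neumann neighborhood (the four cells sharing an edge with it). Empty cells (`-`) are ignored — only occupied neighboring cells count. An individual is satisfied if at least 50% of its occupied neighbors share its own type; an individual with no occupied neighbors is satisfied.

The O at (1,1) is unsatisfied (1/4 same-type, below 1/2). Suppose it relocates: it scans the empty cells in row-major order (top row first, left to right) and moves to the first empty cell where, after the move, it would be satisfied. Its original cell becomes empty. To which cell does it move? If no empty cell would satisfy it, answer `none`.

Vacating (1,1). Empty cells in order:
  (2,0): 1/3 same-type → still unsatisfied.
  (2,5): 2/3 same-type → satisfied — stop here.

(2,5)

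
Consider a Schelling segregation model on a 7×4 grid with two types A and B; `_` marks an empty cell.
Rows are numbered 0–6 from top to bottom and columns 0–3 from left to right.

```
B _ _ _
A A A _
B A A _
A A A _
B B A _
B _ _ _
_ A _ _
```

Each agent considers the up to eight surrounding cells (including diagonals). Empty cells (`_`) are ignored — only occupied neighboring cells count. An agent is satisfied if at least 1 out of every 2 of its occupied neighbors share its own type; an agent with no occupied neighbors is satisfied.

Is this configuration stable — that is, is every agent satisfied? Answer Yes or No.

No

Row 0: (0,0)B 0/2 unhappy
Row 1: (1,0)A 2/4 ok · (1,1)A 4/6 ok · (1,2)A 3/3 ok
Row 2: (2,0)B 0/5 unhappy · (2,1)A 7/8 ok · (2,2)A 5/5 ok
Row 3: (3,0)A 2/5 unhappy · (3,1)A 5/8 ok · (3,2)A 4/5 ok
Row 4: (4,0)B 2/4 ok · (4,1)B 2/6 unhappy · (4,2)A 2/3 ok
Row 5: (5,0)B 2/3 ok
Row 6: (6,1)A 0/1 unhappy
For instance (0,0) has only 0/2 same-type neighbors, below 1/2.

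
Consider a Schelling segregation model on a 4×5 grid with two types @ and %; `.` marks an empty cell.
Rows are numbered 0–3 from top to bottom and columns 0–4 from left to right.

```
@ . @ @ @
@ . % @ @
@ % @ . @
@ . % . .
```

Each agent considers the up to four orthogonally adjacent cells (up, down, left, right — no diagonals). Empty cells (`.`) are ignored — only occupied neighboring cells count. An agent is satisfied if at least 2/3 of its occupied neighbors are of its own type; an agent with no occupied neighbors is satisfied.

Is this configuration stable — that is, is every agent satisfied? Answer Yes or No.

Row 0: (0,0)@ 1/1 ok · (0,2)@ 1/2 unhappy · (0,3)@ 3/3 ok · (0,4)@ 2/2 ok
Row 1: (1,0)@ 2/2 ok · (1,2)% 0/3 unhappy · (1,3)@ 2/3 ok · (1,4)@ 3/3 ok
Row 2: (2,0)@ 2/3 ok · (2,1)% 0/2 unhappy · (2,2)@ 0/3 unhappy · (2,4)@ 1/1 ok
Row 3: (3,0)@ 1/1 ok · (3,2)% 0/1 unhappy
For instance (0,2) has only 1/2 same-type neighbors, below 2/3.

No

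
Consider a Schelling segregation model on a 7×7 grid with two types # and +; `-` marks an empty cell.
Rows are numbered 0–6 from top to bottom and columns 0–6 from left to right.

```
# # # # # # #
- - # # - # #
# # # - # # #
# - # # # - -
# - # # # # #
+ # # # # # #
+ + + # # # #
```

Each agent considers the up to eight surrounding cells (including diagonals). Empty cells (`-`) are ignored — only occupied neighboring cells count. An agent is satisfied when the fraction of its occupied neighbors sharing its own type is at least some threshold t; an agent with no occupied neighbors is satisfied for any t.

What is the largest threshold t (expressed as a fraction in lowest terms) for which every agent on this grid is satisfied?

1/5

(0,0)# 1/1
(0,1)# 3/3
(0,2)# 4/4
(0,3)# 4/4
(0,4)# 4/4
(0,5)# 4/4
(0,6)# 3/3
(1,2)# 6/6
(1,3)# 6/6
(1,5)# 7/7
(1,6)# 5/5
(2,0)# 2/2
(2,1)# 5/5
(2,2)# 5/5
(2,4)# 5/5
(2,5)# 5/5
(2,6)# 3/3
(3,0)# 3/3
(3,2)# 5/5
(3,3)# 7/7
(3,4)# 6/6
(4,0)# 2/3
(4,2)# 6/6
(4,3)# 8/8
(4,4)# 7/7
(4,5)# 6/6
(4,6)# 3/3
(5,0)+ 2/4
(5,1)# 3/7
(5,2)# 5/7
(5,3)# 7/8
(5,4)# 8/8
(5,5)# 8/8
(5,6)# 5/5
(6,0)+ 2/3
(6,1)+ 3/5
(6,2)+ 1/5
(6,3)# 4/5
(6,4)# 5/5
(6,5)# 5/5
(6,6)# 3/3
The smallest same-type fraction is 1/5 at (6,2), which reduces to 1/5. Any threshold above that leaves this agent unsatisfied.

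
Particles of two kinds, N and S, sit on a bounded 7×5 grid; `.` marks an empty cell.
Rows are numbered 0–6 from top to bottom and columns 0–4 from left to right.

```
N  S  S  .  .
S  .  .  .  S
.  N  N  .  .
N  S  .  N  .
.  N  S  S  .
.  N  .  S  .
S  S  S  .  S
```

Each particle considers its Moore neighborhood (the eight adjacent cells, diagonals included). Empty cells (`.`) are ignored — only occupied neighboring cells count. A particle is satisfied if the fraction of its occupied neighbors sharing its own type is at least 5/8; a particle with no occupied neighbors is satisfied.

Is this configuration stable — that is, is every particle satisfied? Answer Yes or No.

(0,0)N 0/2 ✗
(0,1)S 2/3 ✓
(0,2)S 1/1 ✓
(1,0)S 1/3 ✗
(1,4)S 0/0 ✓
(2,1)N 2/4 ✗
(2,2)N 2/3 ✓
(3,0)N 2/3 ✓
(3,1)S 1/5 ✗
(3,3)N 1/3 ✗
(4,1)N 2/4 ✗
(4,2)S 3/6 ✗
(4,3)S 2/3 ✓
(5,1)N 1/5 ✗
(5,3)S 4/4 ✓
(6,0)S 1/2 ✗
(6,1)S 2/3 ✓
(6,2)S 2/3 ✓
(6,4)S 1/1 ✓
For instance (0,0) has only 0/2 same-type neighbors, below 5/8.

No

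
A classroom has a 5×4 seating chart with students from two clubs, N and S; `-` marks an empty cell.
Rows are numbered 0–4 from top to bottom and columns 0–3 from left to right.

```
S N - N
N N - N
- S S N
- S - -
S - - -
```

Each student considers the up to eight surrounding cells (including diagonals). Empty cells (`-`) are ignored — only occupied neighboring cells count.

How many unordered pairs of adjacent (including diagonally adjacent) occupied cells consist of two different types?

8

Scan each occupied cell's neighbors to the right and below (and the two forward diagonals) so each pair is counted once.
From row 0: 3 unlike of 6 pairs (running 3/6).
From row 1: 4 unlike of 6 pairs (running 7/12).
From row 2: 1 unlike of 4 pairs (running 8/16).
From row 3: 0 unlike of 1 pairs (running 8/17).
Total adjacent occupied pairs: 17; unlike-type pairs: 8.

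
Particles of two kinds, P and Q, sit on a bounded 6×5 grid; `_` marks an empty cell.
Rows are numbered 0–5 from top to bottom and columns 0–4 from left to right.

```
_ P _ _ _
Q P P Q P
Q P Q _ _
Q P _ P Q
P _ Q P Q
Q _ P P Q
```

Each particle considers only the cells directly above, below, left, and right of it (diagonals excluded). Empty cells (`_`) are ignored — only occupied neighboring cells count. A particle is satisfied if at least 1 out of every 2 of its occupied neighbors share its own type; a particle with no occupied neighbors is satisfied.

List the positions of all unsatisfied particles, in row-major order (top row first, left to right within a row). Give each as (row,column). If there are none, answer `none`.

(1,2), (1,3), (1,4), (2,2), (3,0), (4,0), (4,2), (5,0)

(0,1)P 1/1 satisfied
(1,0)Q 1/2 satisfied
(1,1)P 3/4 satisfied
(1,2)P 1/3 not
(1,3)Q 0/2 not
(1,4)P 0/1 not
(2,0)Q 2/3 satisfied
(2,1)P 2/4 satisfied
(2,2)Q 0/2 not
(3,0)Q 1/3 not
(3,1)P 1/2 satisfied
(3,3)P 1/2 satisfied
(3,4)Q 1/2 satisfied
(4,0)P 0/2 not
(4,2)Q 0/2 not
(4,3)P 2/4 satisfied
(4,4)Q 2/3 satisfied
(5,0)Q 0/1 not
(5,2)P 1/2 satisfied
(5,3)P 2/3 satisfied
(5,4)Q 1/2 satisfied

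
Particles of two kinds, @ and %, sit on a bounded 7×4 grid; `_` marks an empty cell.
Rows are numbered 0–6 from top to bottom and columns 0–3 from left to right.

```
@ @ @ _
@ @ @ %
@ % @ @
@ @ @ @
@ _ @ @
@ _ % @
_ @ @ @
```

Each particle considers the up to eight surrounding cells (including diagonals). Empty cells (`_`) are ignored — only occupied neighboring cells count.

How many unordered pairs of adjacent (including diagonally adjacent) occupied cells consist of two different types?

18

Scan each occupied cell's neighbors to the right and below (and the two forward diagonals) so each pair is counted once.
Row 0: @(0,0)–@(0,1)= @(0,0)–@(1,0)= @(0,0)–@(1,1)= @(0,1)–@(0,2)= @(0,1)–@(1,1)= @(0,1)–@(1,2)= @(0,1)–@(1,0)= @(0,2)–@(1,2)= @(0,2)–%(1,3)≠ @(0,2)–@(1,1)=  → 1/10 unlike.
Row 1: @(1,0)–@(1,1)= @(1,0)–@(2,0)= @(1,0)–%(2,1)≠ @(1,1)–@(1,2)= @(1,1)–%(2,1)≠ @(1,1)–@(2,2)= @(1,1)–@(2,0)= @(1,2)–%(1,3)≠ @(1,2)–@(2,2)= @(1,2)–@(2,3)= @(1,2)–%(2,1)≠ %(1,3)–@(2,3)≠ %(1,3)–@(2,2)≠  → 6/13 unlike.
Row 2: @(2,0)–%(2,1)≠ @(2,0)–@(3,0)= @(2,0)–@(3,1)= %(2,1)–@(2,2)≠ %(2,1)–@(3,1)≠ %(2,1)–@(3,2)≠ %(2,1)–@(3,0)≠ @(2,2)–@(2,3)= @(2,2)–@(3,2)= @(2,2)–@(3,3)= @(2,2)–@(3,1)= @(2,3)–@(3,3)= @(2,3)–@(3,2)=  → 5/13 unlike.
Row 3: @(3,0)–@(3,1)= @(3,0)–@(4,0)= @(3,1)–@(3,2)= @(3,1)–@(4,2)= @(3,1)–@(4,0)= @(3,2)–@(3,3)= @(3,2)–@(4,2)= @(3,2)–@(4,3)= @(3,3)–@(4,3)= @(3,3)–@(4,2)=  → 0/10 unlike.
Row 4: @(4,0)–@(5,0)= @(4,2)–@(4,3)= @(4,2)–%(5,2)≠ @(4,2)–@(5,3)= @(4,3)–@(5,3)= @(4,3)–%(5,2)≠  → 2/6 unlike.
Row 5: @(5,0)–@(6,1)= %(5,2)–@(5,3)≠ %(5,2)–@(6,2)≠ %(5,2)–@(6,3)≠ %(5,2)–@(6,1)≠ @(5,3)–@(6,3)= @(5,3)–@(6,2)=  → 4/7 unlike.
Row 6: @(6,1)–@(6,2)= @(6,2)–@(6,3)=  → 0/2 unlike.
Total adjacent occupied pairs: 61; unlike-type pairs: 18.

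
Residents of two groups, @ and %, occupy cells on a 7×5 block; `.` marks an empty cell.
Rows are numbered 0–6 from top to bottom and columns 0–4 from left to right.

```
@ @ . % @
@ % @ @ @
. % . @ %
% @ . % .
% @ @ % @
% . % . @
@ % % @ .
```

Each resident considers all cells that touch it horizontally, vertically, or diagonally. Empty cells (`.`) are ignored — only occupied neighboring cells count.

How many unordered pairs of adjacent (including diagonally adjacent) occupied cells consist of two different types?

Scan each occupied cell's neighbors to the right and below (and the two forward diagonals) so each pair is counted once.
Row 0: @(0,0)–@(0,1)= @(0,0)–@(1,0)= @(0,0)–%(1,1)≠ @(0,1)–%(1,1)≠ @(0,1)–@(1,2)= @(0,1)–@(1,0)= %(0,3)–@(0,4)≠ %(0,3)–@(1,3)≠ %(0,3)–@(1,4)≠ %(0,3)–@(1,2)≠ @(0,4)–@(1,4)= @(0,4)–@(1,3)=  → 6/12 unlike.
Row 1: @(1,0)–%(1,1)≠ @(1,0)–%(2,1)≠ %(1,1)–@(1,2)≠ %(1,1)–%(2,1)= @(1,2)–@(1,3)= @(1,2)–@(2,3)= @(1,2)–%(2,1)≠ @(1,3)–@(1,4)= @(1,3)–@(2,3)= @(1,3)–%(2,4)≠ @(1,4)–%(2,4)≠ @(1,4)–@(2,3)=  → 6/12 unlike.
Row 2: %(2,1)–@(3,1)≠ %(2,1)–%(3,0)= @(2,3)–%(2,4)≠ @(2,3)–%(3,3)≠ %(2,4)–%(3,3)=  → 3/5 unlike.
Row 3: %(3,0)–@(3,1)≠ %(3,0)–%(4,0)= %(3,0)–@(4,1)≠ @(3,1)–@(4,1)= @(3,1)–@(4,2)= @(3,1)–%(4,0)≠ %(3,3)–%(4,3)= %(3,3)–@(4,4)≠ %(3,3)–@(4,2)≠  → 5/9 unlike.
Row 4: %(4,0)–@(4,1)≠ %(4,0)–%(5,0)= @(4,1)–@(4,2)= @(4,1)–%(5,2)≠ @(4,1)–%(5,0)≠ @(4,2)–%(4,3)≠ @(4,2)–%(5,2)≠ %(4,3)–@(4,4)≠ %(4,3)–@(5,4)≠ %(4,3)–%(5,2)= @(4,4)–@(5,4)=  → 7/11 unlike.
Row 5: %(5,0)–@(6,0)≠ %(5,0)–%(6,1)= %(5,2)–%(6,2)= %(5,2)–@(6,3)≠ %(5,2)–%(6,1)= @(5,4)–@(6,3)=  → 2/6 unlike.
Row 6: @(6,0)–%(6,1)≠ %(6,1)–%(6,2)= %(6,2)–@(6,3)≠  → 2/3 unlike.
Total adjacent occupied pairs: 58; unlike-type pairs: 31.

31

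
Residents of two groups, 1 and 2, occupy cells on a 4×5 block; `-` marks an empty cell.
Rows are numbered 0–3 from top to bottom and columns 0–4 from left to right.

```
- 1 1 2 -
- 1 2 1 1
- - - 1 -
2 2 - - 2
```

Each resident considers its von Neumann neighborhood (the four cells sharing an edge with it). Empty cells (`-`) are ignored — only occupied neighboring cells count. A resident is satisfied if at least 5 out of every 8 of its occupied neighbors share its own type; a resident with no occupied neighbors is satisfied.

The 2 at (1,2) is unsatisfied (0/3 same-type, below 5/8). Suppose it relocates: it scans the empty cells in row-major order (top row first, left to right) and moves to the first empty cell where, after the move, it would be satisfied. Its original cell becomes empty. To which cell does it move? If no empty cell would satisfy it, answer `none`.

(2,0)

Vacating (1,2). Empty cells in order:
  (0,0): 0/1 same-type → still unsatisfied.
  (0,4): 1/2 same-type → still unsatisfied.
  (1,0): 0/1 same-type → still unsatisfied.
  (2,0): 1/1 same-type → satisfied — stop here.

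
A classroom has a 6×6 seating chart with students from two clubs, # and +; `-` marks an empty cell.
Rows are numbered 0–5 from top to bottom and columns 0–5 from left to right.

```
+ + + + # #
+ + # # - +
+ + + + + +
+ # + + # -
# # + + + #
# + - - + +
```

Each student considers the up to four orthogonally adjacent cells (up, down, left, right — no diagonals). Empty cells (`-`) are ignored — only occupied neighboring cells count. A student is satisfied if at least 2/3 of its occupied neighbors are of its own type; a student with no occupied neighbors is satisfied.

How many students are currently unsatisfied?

Row 0: (0,0)+ 2/2 satisfied · (0,1)+ 3/3 satisfied · (0,2)+ 2/3 satisfied · (0,3)+ 1/3 not · (0,4)# 1/2 not · (0,5)# 1/2 not
Row 1: (1,0)+ 3/3 satisfied · (1,1)+ 3/4 satisfied · (1,2)# 1/4 not · (1,3)# 1/3 not · (1,5)+ 1/2 not
Row 2: (2,0)+ 3/3 satisfied · (2,1)+ 3/4 satisfied · (2,2)+ 3/4 satisfied · (2,3)+ 3/4 satisfied · (2,4)+ 2/3 satisfied · (2,5)+ 2/2 satisfied
Row 3: (3,0)+ 1/3 not · (3,1)# 1/4 not · (3,2)+ 3/4 satisfied · (3,3)+ 3/4 satisfied · (3,4)# 0/3 not
Row 4: (4,0)# 2/3 satisfied · (4,1)# 2/4 not · (4,2)+ 2/3 satisfied · (4,3)+ 3/3 satisfied · (4,4)+ 2/4 not · (4,5)# 0/2 not
Row 5: (5,0)# 1/2 not · (5,1)+ 0/2 not · (5,4)+ 2/2 satisfied · (5,5)+ 1/2 not
Unsatisfied: (0,3), (0,4), (0,5), (1,2), (1,3), (1,5), (3,0), (3,1), (3,4), (4,1), (4,4), (4,5), (5,0), (5,1), (5,5) — 15 in total.

15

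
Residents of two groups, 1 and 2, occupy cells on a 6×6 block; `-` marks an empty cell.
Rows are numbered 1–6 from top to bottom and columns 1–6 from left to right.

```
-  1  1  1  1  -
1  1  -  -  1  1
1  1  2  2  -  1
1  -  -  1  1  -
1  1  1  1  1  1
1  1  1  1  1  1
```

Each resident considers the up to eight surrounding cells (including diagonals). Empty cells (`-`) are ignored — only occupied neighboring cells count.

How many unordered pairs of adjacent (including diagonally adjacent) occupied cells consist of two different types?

6

Scan each occupied cell's neighbors to the right and below (and the two forward diagonals) so each pair is counted once.
Row 1: 1(1,2)–1(1,3)= 1(1,2)–1(2,2)= 1(1,2)–1(2,1)= 1(1,3)–1(1,4)= 1(1,3)–1(2,2)= 1(1,4)–1(1,5)= 1(1,4)–1(2,5)= 1(1,5)–1(2,5)= 1(1,5)–1(2,6)=  → 0/9 unlike.
Row 2: 1(2,1)–1(2,2)= 1(2,1)–1(3,1)= 1(2,1)–1(3,2)= 1(2,2)–1(3,2)= 1(2,2)–2(3,3)≠ 1(2,2)–1(3,1)= 1(2,5)–1(2,6)= 1(2,5)–1(3,6)= 1(2,5)–2(3,4)≠ 1(2,6)–1(3,6)=  → 2/10 unlike.
Row 3: 1(3,1)–1(3,2)= 1(3,1)–1(4,1)= 1(3,2)–2(3,3)≠ 1(3,2)–1(4,1)= 2(3,3)–2(3,4)= 2(3,3)–1(4,4)≠ 2(3,4)–1(4,4)≠ 2(3,4)–1(4,5)≠ 1(3,6)–1(4,5)=  → 4/9 unlike.
Row 4: 1(4,1)–1(5,1)= 1(4,1)–1(5,2)= 1(4,4)–1(4,5)= 1(4,4)–1(5,4)= 1(4,4)–1(5,5)= 1(4,4)–1(5,3)= 1(4,5)–1(5,5)= 1(4,5)–1(5,6)= 1(4,5)–1(5,4)=  → 0/9 unlike.
Row 5: 1(5,1)–1(5,2)= 1(5,1)–1(6,1)= 1(5,1)–1(6,2)= 1(5,2)–1(5,3)= 1(5,2)–1(6,2)= 1(5,2)–1(6,3)= 1(5,2)–1(6,1)= 1(5,3)–1(5,4)= 1(5,3)–1(6,3)= 1(5,3)–1(6,4)= 1(5,3)–1(6,2)= 1(5,4)–1(5,5)= 1(5,4)–1(6,4)= 1(5,4)–1(6,5)= 1(5,4)–1(6,3)= 1(5,5)–1(5,6)= 1(5,5)–1(6,5)= 1(5,5)–1(6,6)= 1(5,5)–1(6,4)= 1(5,6)–1(6,6)= 1(5,6)–1(6,5)=  → 0/21 unlike.
Row 6: 1(6,1)–1(6,2)= 1(6,2)–1(6,3)= 1(6,3)–1(6,4)= 1(6,4)–1(6,5)= 1(6,5)–1(6,6)=  → 0/5 unlike.
Total adjacent occupied pairs: 63; unlike-type pairs: 6.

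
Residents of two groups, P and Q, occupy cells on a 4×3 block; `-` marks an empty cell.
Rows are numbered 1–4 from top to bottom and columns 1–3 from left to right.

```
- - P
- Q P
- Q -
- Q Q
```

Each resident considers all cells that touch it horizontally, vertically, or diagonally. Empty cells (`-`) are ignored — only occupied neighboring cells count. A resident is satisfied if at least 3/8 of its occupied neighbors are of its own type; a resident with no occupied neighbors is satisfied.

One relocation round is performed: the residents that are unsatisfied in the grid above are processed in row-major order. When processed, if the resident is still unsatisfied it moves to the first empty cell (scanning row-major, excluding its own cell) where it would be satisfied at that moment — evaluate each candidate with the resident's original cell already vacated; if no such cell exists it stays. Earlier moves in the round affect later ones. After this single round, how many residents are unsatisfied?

0

Initially unsatisfied (in order): (2,2), (2,3).
  (2,2) → (1,1).
  (2,3): now satisfied by earlier moves; stays.
Resulting grid:
Q - P
- - P
- Q -
- Q Q
All satisfied now.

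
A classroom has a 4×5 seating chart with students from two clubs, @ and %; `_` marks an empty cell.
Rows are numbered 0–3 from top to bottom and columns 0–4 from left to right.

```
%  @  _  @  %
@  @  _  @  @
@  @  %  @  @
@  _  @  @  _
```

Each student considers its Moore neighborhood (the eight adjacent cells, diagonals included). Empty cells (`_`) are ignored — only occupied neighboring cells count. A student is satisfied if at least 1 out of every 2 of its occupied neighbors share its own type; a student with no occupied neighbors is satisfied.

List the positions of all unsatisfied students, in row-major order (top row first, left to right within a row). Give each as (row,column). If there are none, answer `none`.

(0,0), (0,4), (2,2)

Row 0: (0,0)% 0/3 ✗ · (0,1)@ 2/3 ✓ · (0,3)@ 2/3 ✓ · (0,4)% 0/3 ✗
Row 1: (1,0)@ 4/5 ✓ · (1,1)@ 4/6 ✓ · (1,3)@ 4/6 ✓ · (1,4)@ 4/5 ✓
Row 2: (2,0)@ 4/4 ✓ · (2,1)@ 5/6 ✓ · (2,2)% 0/6 ✗ · (2,3)@ 5/6 ✓ · (2,4)@ 4/4 ✓
Row 3: (3,0)@ 2/2 ✓ · (3,2)@ 3/4 ✓ · (3,3)@ 3/4 ✓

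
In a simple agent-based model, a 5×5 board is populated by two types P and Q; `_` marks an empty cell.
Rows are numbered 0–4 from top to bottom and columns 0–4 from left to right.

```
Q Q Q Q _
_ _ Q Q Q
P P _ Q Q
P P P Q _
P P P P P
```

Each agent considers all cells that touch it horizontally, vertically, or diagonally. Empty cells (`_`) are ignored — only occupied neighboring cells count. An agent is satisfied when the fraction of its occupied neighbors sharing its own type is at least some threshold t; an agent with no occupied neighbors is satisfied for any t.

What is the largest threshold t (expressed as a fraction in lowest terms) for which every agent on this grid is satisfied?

1/3

Row 0: (0,0)Q 1/1 · (0,1)Q 3/3 · (0,2)Q 4/4 · (0,3)Q 4/4
Row 1: (1,2)Q 5/6 · (1,3)Q 6/6 · (1,4)Q 4/4
Row 2: (2,0)P 3/3 · (2,1)P 4/5 · (2,3)Q 5/6 · (2,4)Q 4/4
Row 3: (3,0)P 5/5 · (3,1)P 7/7 · (3,2)P 5/7 · (3,3)Q 2/6
Row 4: (4,0)P 3/3 · (4,1)P 5/5 · (4,2)P 4/5 · (4,3)P 3/4 · (4,4)P 1/2
The smallest same-type fraction is 2/6 at (3,3), which reduces to 1/3. Any threshold above that leaves this agent unsatisfied.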